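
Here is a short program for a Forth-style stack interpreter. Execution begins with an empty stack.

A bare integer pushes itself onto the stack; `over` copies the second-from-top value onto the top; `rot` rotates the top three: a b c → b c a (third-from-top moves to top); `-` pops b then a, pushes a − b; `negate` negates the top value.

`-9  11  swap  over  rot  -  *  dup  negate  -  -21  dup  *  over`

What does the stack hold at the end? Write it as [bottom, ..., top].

-9      [-9]
11      [-9, 11]
swap    [11, -9]
over    [11, -9, 11]
rot     [-9, 11, 11]
-       [-9, 0]
*       [0]
dup     [0, 0]
negate  [0, 0]
-       [0]
-21     [0, -21]
dup     [0, -21, -21]
*       [0, 441]
over    [0, 441, 0]

[0, 441, 0]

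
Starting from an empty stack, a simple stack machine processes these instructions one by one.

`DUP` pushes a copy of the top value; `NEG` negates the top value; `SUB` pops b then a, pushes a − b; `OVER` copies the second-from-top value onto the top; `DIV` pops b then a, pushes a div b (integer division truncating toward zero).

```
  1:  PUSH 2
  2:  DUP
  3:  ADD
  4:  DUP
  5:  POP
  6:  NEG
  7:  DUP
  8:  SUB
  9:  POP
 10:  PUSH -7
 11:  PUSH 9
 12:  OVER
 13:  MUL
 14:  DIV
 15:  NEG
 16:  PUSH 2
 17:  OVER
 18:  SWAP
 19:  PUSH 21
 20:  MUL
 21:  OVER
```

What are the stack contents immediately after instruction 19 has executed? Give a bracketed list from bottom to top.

PUSH 2   [2]
DUP      [2, 2]
ADD      [4]
DUP      [4, 4]
POP      [4]
NEG      [-4]
DUP      [-4, -4]
SUB      [0]
POP      []
PUSH -7  [-7]
PUSH 9   [-7, 9]
OVER     [-7, 9, -7]
MUL      [-7, -63]
DIV      [0]
NEG      [0]
PUSH 2   [0, 2]
OVER     [0, 2, 0]
SWAP     [0, 0, 2]
PUSH 21  [0, 0, 2, 21]

[0, 0, 2, 21]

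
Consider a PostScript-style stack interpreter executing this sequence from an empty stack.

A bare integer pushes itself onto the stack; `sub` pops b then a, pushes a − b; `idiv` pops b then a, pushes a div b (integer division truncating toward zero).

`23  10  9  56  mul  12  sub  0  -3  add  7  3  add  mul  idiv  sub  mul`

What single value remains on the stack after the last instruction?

598

23   : [23]
10   : [23, 10]
9    : [23, 10, 9]
56   : [23, 10, 9, 56]
mul  : [23, 10, 504]
12   : [23, 10, 504, 12]
sub  : [23, 10, 492]
0    : [23, 10, 492, 0]
-3   : [23, 10, 492, 0, -3]
add  : [23, 10, 492, -3]
7    : [23, 10, 492, -3, 7]
3    : [23, 10, 492, -3, 7, 3]
add  : [23, 10, 492, -3, 10]
mul  : [23, 10, 492, -30]
idiv : [23, 10, -16]
sub  : [23, 26]
mul  : [598]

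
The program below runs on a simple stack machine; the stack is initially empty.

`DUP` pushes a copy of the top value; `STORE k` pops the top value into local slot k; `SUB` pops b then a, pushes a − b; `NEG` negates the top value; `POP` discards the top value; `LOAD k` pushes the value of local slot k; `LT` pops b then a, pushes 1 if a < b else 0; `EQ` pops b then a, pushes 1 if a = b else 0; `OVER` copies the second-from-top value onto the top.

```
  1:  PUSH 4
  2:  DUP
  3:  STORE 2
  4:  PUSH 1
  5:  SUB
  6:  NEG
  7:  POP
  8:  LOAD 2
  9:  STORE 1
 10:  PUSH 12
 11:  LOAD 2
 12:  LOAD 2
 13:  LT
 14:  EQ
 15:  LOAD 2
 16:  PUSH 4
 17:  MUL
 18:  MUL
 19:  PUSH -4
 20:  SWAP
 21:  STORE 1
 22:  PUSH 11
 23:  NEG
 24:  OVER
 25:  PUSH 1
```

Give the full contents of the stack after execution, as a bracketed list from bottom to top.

PUSH 4  → 4
DUP     → 4 4
STORE 2 → 4
PUSH 1  → 4 1
SUB     → 3
NEG     → -3
POP     → (empty)
LOAD 2  → 4
STORE 1 → (empty)
PUSH 12 → 12
LOAD 2  → 12 4
LOAD 2  → 12 4 4
LT      → 12 0
EQ      → 0
LOAD 2  → 0 4
PUSH 4  → 0 4 4
MUL     → 0 16
MUL     → 0
PUSH -4 → 0 -4
SWAP    → -4 0
STORE 1 → -4
PUSH 11 → -4 11
NEG     → -4 -11
OVER    → -4 -11 -4
PUSH 1  → -4 -11 -4 1

[-4, -11, -4, 1]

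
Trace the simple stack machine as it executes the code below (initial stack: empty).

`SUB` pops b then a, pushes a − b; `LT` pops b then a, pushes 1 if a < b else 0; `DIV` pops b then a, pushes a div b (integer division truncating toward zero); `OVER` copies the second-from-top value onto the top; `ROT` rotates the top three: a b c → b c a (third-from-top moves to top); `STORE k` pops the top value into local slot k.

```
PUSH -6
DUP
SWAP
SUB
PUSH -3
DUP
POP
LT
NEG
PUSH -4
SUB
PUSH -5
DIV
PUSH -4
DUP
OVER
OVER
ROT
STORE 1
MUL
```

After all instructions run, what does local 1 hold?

-4

PUSH -6  [-6]
DUP      [-6, -6]
SWAP     [-6, -6]
SUB      [0]
PUSH -3  [0, -3]
DUP      [0, -3, -3]
POP      [0, -3]
LT       [0]
NEG      [0]
PUSH -4  [0, -4]
SUB      [4]
PUSH -5  [4, -5]
DIV      [0]
PUSH -4  [0, -4]
DUP      [0, -4, -4]
OVER     [0, -4, -4, -4]
OVER     [0, -4, -4, -4, -4]
ROT      [0, -4, -4, -4, -4]
STORE 1  [0, -4, -4, -4]
MUL      [0, -4, 16]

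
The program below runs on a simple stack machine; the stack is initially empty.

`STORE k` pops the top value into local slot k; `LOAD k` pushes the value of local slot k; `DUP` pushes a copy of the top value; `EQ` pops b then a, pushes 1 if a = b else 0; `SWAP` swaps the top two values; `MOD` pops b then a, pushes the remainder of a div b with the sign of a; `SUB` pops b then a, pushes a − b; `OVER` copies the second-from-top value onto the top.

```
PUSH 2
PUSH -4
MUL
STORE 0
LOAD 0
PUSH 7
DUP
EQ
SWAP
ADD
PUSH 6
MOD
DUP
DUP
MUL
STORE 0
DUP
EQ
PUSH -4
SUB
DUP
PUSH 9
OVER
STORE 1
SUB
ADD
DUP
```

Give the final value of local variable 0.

PUSH 2  : [2]
PUSH -4 : [2, -4]
MUL     : [-8]
STORE 0 : []
LOAD 0  : [-8]
PUSH 7  : [-8, 7]
DUP     : [-8, 7, 7]
EQ      : [-8, 1]
SWAP    : [1, -8]
ADD     : [-7]
PUSH 6  : [-7, 6]
MOD     : [-1]
DUP     : [-1, -1]
DUP     : [-1, -1, -1]
MUL     : [-1, 1]
STORE 0 : [-1]
DUP     : [-1, -1]
EQ      : [1]
PUSH -4 : [1, -4]
SUB     : [5]
DUP     : [5, 5]
PUSH 9  : [5, 5, 9]
OVER    : [5, 5, 9, 5]
STORE 1 : [5, 5, 9]
SUB     : [5, -4]
ADD     : [1]
DUP     : [1, 1]

1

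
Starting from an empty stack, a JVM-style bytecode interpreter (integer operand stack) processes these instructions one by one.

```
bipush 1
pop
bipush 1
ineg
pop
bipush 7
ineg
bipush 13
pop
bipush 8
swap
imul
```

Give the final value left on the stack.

bipush 1  -> [1]
pop       -> []
bipush 1  -> [1]
ineg      -> [-1]
pop       -> []
bipush 7  -> [7]
ineg      -> [-7]
bipush 13 -> [-7, 13]
pop       -> [-7]
bipush 8  -> [-7, 8]
swap      -> [8, -7]
imul      -> [-56]

-56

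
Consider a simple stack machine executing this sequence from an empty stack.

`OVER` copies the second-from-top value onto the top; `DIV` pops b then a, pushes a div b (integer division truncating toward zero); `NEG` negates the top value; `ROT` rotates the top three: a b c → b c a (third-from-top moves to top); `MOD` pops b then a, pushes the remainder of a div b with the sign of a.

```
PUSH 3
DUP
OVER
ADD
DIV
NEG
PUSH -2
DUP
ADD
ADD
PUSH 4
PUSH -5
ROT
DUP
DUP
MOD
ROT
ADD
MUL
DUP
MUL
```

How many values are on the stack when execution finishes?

2

PUSH 3   3
DUP      3 3
OVER     3 3 3
ADD      3 6
DIV      0
NEG      0
PUSH -2  0 -2
DUP      0 -2 -2
ADD      0 -4
ADD      -4
PUSH 4   -4 4
PUSH -5  -4 4 -5
ROT      4 -5 -4
DUP      4 -5 -4 -4
DUP      4 -5 -4 -4 -4
MOD      4 -5 -4 0
ROT      4 -4 0 -5
ADD      4 -4 -5
MUL      4 20
DUP      4 20 20
MUL      4 400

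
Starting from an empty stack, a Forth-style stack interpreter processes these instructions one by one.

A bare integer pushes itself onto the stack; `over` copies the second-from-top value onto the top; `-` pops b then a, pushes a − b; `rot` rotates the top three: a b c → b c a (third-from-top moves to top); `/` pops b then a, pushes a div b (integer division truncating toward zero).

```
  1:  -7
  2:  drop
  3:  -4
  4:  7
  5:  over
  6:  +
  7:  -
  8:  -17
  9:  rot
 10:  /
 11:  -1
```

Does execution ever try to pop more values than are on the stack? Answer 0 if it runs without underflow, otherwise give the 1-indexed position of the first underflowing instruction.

9

-7    [-7]
drop  []
-4    [-4]
7     [-4, 7]
over  [-4, 7, -4]
+     [-4, 3]
-     [-7]
-17   [-7, -17]
rot  — needs 3 operands, stack has 2 → underflow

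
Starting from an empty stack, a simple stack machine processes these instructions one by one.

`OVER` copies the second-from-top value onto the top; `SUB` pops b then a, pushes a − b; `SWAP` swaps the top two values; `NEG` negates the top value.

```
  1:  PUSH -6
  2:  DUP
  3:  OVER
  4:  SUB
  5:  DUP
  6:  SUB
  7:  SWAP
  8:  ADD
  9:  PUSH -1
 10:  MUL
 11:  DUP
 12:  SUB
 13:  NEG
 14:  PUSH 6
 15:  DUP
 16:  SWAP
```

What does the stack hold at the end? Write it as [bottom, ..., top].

PUSH -6 → [-6]
DUP     → [-6, -6]
OVER    → [-6, -6, -6]
SUB     → [-6, 0]
DUP     → [-6, 0, 0]
SUB     → [-6, 0]
SWAP    → [0, -6]
ADD     → [-6]
PUSH -1 → [-6, -1]
MUL     → [6]
DUP     → [6, 6]
SUB     → [0]
NEG     → [0]
PUSH 6  → [0, 6]
DUP     → [0, 6, 6]
SWAP    → [0, 6, 6]

[0, 6, 6]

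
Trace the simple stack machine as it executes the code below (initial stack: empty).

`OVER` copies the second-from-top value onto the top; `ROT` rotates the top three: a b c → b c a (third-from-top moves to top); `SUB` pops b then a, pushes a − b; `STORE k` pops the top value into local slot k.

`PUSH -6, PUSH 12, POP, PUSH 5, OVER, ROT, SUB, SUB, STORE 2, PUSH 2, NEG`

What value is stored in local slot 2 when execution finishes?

5

PUSH -6 : -6
PUSH 12 : -6 12
POP     : -6
PUSH 5  : -6 5
OVER    : -6 5 -6
ROT     : 5 -6 -6
SUB     : 5 0
SUB     : 5
STORE 2 : (empty)
PUSH 2  : 2
NEG     : -2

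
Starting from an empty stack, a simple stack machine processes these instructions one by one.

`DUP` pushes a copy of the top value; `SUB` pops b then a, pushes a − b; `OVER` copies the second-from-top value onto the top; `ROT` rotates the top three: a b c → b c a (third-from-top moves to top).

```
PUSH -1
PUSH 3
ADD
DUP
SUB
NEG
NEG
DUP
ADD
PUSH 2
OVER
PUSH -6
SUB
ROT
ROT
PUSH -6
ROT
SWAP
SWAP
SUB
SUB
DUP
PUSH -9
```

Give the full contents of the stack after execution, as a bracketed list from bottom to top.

[6, 8, 8, -9]

PUSH -1 : -1
PUSH 3  : -1 3
ADD     : 2
DUP     : 2 2
SUB     : 0
NEG     : 0
NEG     : 0
DUP     : 0 0
ADD     : 0
PUSH 2  : 0 2
OVER    : 0 2 0
PUSH -6 : 0 2 0 -6
SUB     : 0 2 6
ROT     : 2 6 0
ROT     : 6 0 2
PUSH -6 : 6 0 2 -6
ROT     : 6 2 -6 0
SWAP    : 6 2 0 -6
SWAP    : 6 2 -6 0
SUB     : 6 2 -6
SUB     : 6 8
DUP     : 6 8 8
PUSH -9 : 6 8 8 -9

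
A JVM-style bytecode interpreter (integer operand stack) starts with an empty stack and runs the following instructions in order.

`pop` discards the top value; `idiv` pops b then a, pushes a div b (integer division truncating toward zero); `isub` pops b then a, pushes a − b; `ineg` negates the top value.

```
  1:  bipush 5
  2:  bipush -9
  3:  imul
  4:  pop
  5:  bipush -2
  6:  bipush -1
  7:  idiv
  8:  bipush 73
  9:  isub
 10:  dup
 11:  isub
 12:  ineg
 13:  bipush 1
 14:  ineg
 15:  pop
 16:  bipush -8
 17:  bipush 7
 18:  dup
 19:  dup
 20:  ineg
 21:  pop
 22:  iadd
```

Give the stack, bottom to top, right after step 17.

bipush 5   [5]
bipush -9  [5, -9]
imul       [-45]
pop        []
bipush -2  [-2]
bipush -1  [-2, -1]
idiv       [2]
bipush 73  [2, 73]
isub       [-71]
dup        [-71, -71]
isub       [0]
ineg       [0]
bipush 1   [0, 1]
ineg       [0, -1]
pop        [0]
bipush -8  [0, -8]
bipush 7   [0, -8, 7]

[0, -8, 7]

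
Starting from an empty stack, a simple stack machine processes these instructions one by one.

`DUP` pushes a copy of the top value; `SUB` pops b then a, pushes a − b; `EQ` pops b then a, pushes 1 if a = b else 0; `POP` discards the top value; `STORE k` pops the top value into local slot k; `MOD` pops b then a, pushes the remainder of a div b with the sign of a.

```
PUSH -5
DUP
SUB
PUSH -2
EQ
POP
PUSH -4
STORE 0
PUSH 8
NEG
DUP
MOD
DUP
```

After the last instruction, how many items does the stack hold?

PUSH -5  -5
DUP      -5 -5
SUB      0
PUSH -2  0 -2
EQ       0
POP      (empty)
PUSH -4  -4
STORE 0  (empty)
PUSH 8   8
NEG      -8
DUP      -8 -8
MOD      0
DUP      0 0

2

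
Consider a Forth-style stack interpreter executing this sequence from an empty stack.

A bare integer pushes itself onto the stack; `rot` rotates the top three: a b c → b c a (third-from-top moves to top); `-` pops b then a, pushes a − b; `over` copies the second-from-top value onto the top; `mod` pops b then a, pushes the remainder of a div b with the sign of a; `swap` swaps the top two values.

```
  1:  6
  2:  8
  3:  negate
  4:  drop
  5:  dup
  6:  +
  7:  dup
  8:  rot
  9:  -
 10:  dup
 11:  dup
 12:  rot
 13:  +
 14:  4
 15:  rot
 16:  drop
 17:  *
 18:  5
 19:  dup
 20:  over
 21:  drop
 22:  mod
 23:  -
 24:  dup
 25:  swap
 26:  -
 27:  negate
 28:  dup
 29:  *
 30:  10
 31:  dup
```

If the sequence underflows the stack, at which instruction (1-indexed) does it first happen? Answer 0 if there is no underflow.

6      : [6]
8      : [6, 8]
negate : [6, -8]
drop   : [6]
dup    : [6, 6]
+      : [12]
dup    : [12, 12]
rot  — needs 3 operands, stack has 2 → underflow

8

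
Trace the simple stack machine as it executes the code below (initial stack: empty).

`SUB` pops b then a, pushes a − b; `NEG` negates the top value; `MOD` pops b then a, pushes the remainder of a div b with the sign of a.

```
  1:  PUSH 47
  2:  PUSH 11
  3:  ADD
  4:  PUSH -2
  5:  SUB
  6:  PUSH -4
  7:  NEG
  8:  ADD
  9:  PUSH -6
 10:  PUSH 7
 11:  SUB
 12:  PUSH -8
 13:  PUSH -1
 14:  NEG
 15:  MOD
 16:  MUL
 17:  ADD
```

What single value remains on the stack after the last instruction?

PUSH 47 → 47
PUSH 11 → 47 11
ADD     → 58
PUSH -2 → 58 -2
SUB     → 60
PUSH -4 → 60 -4
NEG     → 60 4
ADD     → 64
PUSH -6 → 64 -6
PUSH 7  → 64 -6 7
SUB     → 64 -13
PUSH -8 → 64 -13 -8
PUSH -1 → 64 -13 -8 -1
NEG     → 64 -13 -8 1
MOD     → 64 -13 0
MUL     → 64 0
ADD     → 64

64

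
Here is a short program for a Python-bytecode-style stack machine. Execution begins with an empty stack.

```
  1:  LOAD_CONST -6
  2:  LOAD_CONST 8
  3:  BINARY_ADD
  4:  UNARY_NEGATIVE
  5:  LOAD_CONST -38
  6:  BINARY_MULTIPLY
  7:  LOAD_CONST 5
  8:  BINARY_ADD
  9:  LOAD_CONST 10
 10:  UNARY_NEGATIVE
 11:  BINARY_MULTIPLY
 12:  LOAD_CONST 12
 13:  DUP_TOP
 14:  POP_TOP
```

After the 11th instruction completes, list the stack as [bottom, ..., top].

[-810]

LOAD_CONST -6   → -6
LOAD_CONST 8    → -6 8
BINARY_ADD      → 2
UNARY_NEGATIVE  → -2
LOAD_CONST -38  → -2 -38
BINARY_MULTIPLY → 76
LOAD_CONST 5    → 76 5
BINARY_ADD      → 81
LOAD_CONST 10   → 81 10
UNARY_NEGATIVE  → 81 -10
BINARY_MULTIPLY → -810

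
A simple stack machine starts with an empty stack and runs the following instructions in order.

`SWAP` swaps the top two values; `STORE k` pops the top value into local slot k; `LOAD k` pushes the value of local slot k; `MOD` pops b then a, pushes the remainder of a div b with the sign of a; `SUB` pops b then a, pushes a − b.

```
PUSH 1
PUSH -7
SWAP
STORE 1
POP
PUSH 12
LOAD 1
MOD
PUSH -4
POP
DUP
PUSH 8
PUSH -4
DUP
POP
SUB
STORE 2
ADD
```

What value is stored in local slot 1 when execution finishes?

1

PUSH 1  -> [1]
PUSH -7 -> [1, -7]
SWAP    -> [-7, 1]
STORE 1 -> [-7]
POP     -> []
PUSH 12 -> [12]
LOAD 1  -> [12, 1]
MOD     -> [0]
PUSH -4 -> [0, -4]
POP     -> [0]
DUP     -> [0, 0]
PUSH 8  -> [0, 0, 8]
PUSH -4 -> [0, 0, 8, -4]
DUP     -> [0, 0, 8, -4, -4]
POP     -> [0, 0, 8, -4]
SUB     -> [0, 0, 12]
STORE 2 -> [0, 0]
ADD     -> [0]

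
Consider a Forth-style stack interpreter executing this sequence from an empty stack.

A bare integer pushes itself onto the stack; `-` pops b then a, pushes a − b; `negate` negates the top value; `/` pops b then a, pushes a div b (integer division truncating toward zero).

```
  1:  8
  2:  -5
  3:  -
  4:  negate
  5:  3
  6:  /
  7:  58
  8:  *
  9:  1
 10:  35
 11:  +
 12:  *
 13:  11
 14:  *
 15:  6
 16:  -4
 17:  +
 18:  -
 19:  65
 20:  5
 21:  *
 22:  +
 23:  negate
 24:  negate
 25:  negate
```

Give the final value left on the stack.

8      → [8]
-5     → [8, -5]
-      → [13]
negate → [-13]
3      → [-13, 3]
/      → [-4]
58     → [-4, 58]
*      → [-232]
1      → [-232, 1]
35     → [-232, 1, 35]
+      → [-232, 36]
*      → [-8352]
11     → [-8352, 11]
*      → [-91872]
6      → [-91872, 6]
-4     → [-91872, 6, -4]
+      → [-91872, 2]
-      → [-91874]
65     → [-91874, 65]
5      → [-91874, 65, 5]
*      → [-91874, 325]
+      → [-91549]
negate → [91549]
negate → [-91549]
negate → [91549]

91549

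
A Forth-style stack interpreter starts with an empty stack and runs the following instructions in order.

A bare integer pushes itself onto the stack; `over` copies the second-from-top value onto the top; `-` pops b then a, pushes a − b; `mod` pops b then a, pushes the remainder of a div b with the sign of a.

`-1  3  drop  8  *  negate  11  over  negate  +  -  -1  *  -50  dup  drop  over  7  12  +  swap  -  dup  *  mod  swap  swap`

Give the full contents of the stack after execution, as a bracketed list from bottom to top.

-1      -1
3       -1 3
drop    -1
8       -1 8
*       -8
negate  8
11      8 11
over    8 11 8
negate  8 11 -8
+       8 3
-       5
-1      5 -1
*       -5
-50     -5 -50
dup     -5 -50 -50
drop    -5 -50
over    -5 -50 -5
7       -5 -50 -5 7
12      -5 -50 -5 7 12
+       -5 -50 -5 19
swap    -5 -50 19 -5
-       -5 -50 24
dup     -5 -50 24 24
*       -5 -50 576
mod     -5 -50
swap    -50 -5
swap    -5 -50

[-5, -50]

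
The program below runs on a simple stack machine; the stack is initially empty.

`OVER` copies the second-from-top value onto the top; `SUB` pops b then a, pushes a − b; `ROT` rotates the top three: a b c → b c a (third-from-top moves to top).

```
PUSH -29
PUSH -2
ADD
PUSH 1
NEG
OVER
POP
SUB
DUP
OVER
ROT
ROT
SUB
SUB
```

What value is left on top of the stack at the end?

PUSH -29 : -29
PUSH -2  : -29 -2
ADD      : -31
PUSH 1   : -31 1
NEG      : -31 -1
OVER     : -31 -1 -31
POP      : -31 -1
SUB      : -30
DUP      : -30 -30
OVER     : -30 -30 -30
ROT      : -30 -30 -30
ROT      : -30 -30 -30
SUB      : -30 0
SUB      : -30

-30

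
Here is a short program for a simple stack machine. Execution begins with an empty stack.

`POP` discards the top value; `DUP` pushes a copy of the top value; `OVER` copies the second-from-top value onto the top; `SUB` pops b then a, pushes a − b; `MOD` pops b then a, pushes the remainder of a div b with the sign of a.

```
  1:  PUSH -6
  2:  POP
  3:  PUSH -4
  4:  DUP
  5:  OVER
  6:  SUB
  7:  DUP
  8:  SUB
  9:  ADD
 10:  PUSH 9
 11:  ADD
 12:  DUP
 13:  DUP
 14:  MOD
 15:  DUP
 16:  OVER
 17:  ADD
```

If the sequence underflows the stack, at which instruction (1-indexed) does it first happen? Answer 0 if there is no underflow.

PUSH -6 : -6
POP     : (empty)
PUSH -4 : -4
DUP     : -4 -4
OVER    : -4 -4 -4
SUB     : -4 0
DUP     : -4 0 0
SUB     : -4 0
ADD     : -4
PUSH 9  : -4 9
ADD     : 5
DUP     : 5 5
DUP     : 5 5 5
MOD     : 5 0
DUP     : 5 0 0
OVER    : 5 0 0 0
ADD     : 5 0 0

0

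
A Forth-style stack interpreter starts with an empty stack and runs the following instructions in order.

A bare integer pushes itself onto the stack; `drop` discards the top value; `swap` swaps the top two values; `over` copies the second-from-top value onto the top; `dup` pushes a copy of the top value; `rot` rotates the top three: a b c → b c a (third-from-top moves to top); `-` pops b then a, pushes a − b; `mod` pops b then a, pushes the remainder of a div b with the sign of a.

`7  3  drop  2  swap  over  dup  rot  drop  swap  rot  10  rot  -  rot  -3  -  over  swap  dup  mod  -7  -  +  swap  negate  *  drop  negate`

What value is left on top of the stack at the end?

-2

7      → [7]
3      → [7, 3]
drop   → [7]
2      → [7, 2]
swap   → [2, 7]
over   → [2, 7, 2]
dup    → [2, 7, 2, 2]
rot    → [2, 2, 2, 7]
drop   → [2, 2, 2]
swap   → [2, 2, 2]
rot    → [2, 2, 2]
10     → [2, 2, 2, 10]
rot    → [2, 2, 10, 2]
-      → [2, 2, 8]
rot    → [2, 8, 2]
-3     → [2, 8, 2, -3]
-      → [2, 8, 5]
over   → [2, 8, 5, 8]
swap   → [2, 8, 8, 5]
dup    → [2, 8, 8, 5, 5]
mod    → [2, 8, 8, 0]
-7     → [2, 8, 8, 0, -7]
-      → [2, 8, 8, 7]
+      → [2, 8, 15]
swap   → [2, 15, 8]
negate → [2, 15, -8]
*      → [2, -120]
drop   → [2]
negate → [-2]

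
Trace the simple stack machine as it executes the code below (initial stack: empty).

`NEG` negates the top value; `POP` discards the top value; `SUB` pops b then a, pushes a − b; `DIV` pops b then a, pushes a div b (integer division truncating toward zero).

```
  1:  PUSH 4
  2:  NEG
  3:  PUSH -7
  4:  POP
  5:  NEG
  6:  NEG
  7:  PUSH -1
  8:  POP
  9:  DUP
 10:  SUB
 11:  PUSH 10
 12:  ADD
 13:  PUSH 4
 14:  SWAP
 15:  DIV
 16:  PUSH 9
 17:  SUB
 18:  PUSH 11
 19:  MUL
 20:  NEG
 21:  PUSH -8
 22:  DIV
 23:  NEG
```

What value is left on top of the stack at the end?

12

PUSH 4   [4]
NEG      [-4]
PUSH -7  [-4, -7]
POP      [-4]
NEG      [4]
NEG      [-4]
PUSH -1  [-4, -1]
POP      [-4]
DUP      [-4, -4]
SUB      [0]
PUSH 10  [0, 10]
ADD      [10]
PUSH 4   [10, 4]
SWAP     [4, 10]
DIV      [0]
PUSH 9   [0, 9]
SUB      [-9]
PUSH 11  [-9, 11]
MUL      [-99]
NEG      [99]
PUSH -8  [99, -8]
DIV      [-12]
NEG      [12]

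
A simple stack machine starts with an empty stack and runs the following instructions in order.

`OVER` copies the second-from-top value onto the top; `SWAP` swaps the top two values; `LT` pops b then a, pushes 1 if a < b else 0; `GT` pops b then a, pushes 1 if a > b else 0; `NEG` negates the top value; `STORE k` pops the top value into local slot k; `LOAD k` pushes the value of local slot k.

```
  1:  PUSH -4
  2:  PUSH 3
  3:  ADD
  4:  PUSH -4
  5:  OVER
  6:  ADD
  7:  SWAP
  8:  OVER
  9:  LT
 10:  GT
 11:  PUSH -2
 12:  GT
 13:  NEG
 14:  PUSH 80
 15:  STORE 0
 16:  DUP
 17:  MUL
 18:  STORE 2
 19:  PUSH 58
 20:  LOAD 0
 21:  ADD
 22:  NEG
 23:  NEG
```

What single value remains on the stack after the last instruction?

PUSH -4 : [-4]
PUSH 3  : [-4, 3]
ADD     : [-1]
PUSH -4 : [-1, -4]
OVER    : [-1, -4, -1]
ADD     : [-1, -5]
SWAP    : [-5, -1]
OVER    : [-5, -1, -5]
LT      : [-5, 0]
GT      : [0]
PUSH -2 : [0, -2]
GT      : [1]
NEG     : [-1]
PUSH 80 : [-1, 80]
STORE 0 : [-1]
DUP     : [-1, -1]
MUL     : [1]
STORE 2 : []
PUSH 58 : [58]
LOAD 0  : [58, 80]
ADD     : [138]
NEG     : [-138]
NEG     : [138]

138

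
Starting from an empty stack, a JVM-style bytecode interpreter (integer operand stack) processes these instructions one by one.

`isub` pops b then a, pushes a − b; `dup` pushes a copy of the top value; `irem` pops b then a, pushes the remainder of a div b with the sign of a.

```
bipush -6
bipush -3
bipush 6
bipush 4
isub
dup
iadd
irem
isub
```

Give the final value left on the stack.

-3

bipush -6 → [-6]
bipush -3 → [-6, -3]
bipush 6  → [-6, -3, 6]
bipush 4  → [-6, -3, 6, 4]
isub      → [-6, -3, 2]
dup       → [-6, -3, 2, 2]
iadd      → [-6, -3, 4]
irem      → [-6, -3]
isub      → [-3]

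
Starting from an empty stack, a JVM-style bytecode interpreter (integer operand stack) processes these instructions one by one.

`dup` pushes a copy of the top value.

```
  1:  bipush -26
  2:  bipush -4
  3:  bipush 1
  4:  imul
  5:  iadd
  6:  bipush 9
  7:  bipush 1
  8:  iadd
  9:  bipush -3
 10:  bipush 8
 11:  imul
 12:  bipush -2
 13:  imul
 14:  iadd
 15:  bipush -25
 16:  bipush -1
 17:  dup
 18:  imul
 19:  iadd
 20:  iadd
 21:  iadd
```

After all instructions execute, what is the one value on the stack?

4

bipush -26 : -26
bipush -4  : -26 -4
bipush 1   : -26 -4 1
imul       : -26 -4
iadd       : -30
bipush 9   : -30 9
bipush 1   : -30 9 1
iadd       : -30 10
bipush -3  : -30 10 -3
bipush 8   : -30 10 -3 8
imul       : -30 10 -24
bipush -2  : -30 10 -24 -2
imul       : -30 10 48
iadd       : -30 58
bipush -25 : -30 58 -25
bipush -1  : -30 58 -25 -1
dup        : -30 58 -25 -1 -1
imul       : -30 58 -25 1
iadd       : -30 58 -24
iadd       : -30 34
iadd       : 4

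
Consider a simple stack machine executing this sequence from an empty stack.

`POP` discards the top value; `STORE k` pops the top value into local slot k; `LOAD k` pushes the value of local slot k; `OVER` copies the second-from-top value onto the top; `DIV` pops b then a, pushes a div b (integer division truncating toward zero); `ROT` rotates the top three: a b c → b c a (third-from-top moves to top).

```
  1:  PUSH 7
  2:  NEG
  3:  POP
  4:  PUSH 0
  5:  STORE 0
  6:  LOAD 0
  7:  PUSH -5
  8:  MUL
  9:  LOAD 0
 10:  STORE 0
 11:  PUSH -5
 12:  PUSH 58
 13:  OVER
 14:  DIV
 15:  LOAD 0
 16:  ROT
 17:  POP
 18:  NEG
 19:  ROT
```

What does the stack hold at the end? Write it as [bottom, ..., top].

PUSH 7  : [7]
NEG     : [-7]
POP     : []
PUSH 0  : [0]
STORE 0 : []
LOAD 0  : [0]
PUSH -5 : [0, -5]
MUL     : [0]
LOAD 0  : [0, 0]
STORE 0 : [0]
PUSH -5 : [0, -5]
PUSH 58 : [0, -5, 58]
OVER    : [0, -5, 58, -5]
DIV     : [0, -5, -11]
LOAD 0  : [0, -5, -11, 0]
ROT     : [0, -11, 0, -5]
POP     : [0, -11, 0]
NEG     : [0, -11, 0]
ROT     : [-11, 0, 0]

[-11, 0, 0]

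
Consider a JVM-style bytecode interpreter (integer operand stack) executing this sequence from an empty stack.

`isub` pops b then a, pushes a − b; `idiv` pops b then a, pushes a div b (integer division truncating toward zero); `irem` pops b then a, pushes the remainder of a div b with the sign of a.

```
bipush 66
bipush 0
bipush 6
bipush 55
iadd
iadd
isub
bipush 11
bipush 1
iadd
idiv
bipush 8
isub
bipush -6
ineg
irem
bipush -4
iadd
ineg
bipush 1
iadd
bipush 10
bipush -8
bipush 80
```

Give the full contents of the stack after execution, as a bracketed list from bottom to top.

bipush 66 -> [66]
bipush 0  -> [66, 0]
bipush 6  -> [66, 0, 6]
bipush 55 -> [66, 0, 6, 55]
iadd      -> [66, 0, 61]
iadd      -> [66, 61]
isub      -> [5]
bipush 11 -> [5, 11]
bipush 1  -> [5, 11, 1]
iadd      -> [5, 12]
idiv      -> [0]
bipush 8  -> [0, 8]
isub      -> [-8]
bipush -6 -> [-8, -6]
ineg      -> [-8, 6]
irem      -> [-2]
bipush -4 -> [-2, -4]
iadd      -> [-6]
ineg      -> [6]
bipush 1  -> [6, 1]
iadd      -> [7]
bipush 10 -> [7, 10]
bipush -8 -> [7, 10, -8]
bipush 80 -> [7, 10, -8, 80]

[7, 10, -8, 80]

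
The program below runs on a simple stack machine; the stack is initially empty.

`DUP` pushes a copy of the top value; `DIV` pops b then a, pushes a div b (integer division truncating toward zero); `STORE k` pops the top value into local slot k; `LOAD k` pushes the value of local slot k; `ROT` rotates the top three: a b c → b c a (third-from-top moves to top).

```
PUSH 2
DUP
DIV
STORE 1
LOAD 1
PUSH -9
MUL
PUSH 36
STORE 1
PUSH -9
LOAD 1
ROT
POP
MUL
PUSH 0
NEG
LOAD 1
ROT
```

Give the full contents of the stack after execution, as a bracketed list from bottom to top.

PUSH 2   [2]
DUP      [2, 2]
DIV      [1]
STORE 1  []
LOAD 1   [1]
PUSH -9  [1, -9]
MUL      [-9]
PUSH 36  [-9, 36]
STORE 1  [-9]
PUSH -9  [-9, -9]
LOAD 1   [-9, -9, 36]
ROT      [-9, 36, -9]
POP      [-9, 36]
MUL      [-324]
PUSH 0   [-324, 0]
NEG      [-324, 0]
LOAD 1   [-324, 0, 36]
ROT      [0, 36, -324]

[0, 36, -324]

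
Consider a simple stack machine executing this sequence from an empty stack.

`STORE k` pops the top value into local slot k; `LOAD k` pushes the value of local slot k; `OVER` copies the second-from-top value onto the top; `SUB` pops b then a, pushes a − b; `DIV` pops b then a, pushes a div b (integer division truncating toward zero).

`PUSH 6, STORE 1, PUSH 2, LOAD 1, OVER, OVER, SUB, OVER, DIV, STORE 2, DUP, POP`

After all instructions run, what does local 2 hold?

PUSH 6   [6]
STORE 1  []
PUSH 2   [2]
LOAD 1   [2, 6]
OVER     [2, 6, 2]
OVER     [2, 6, 2, 6]
SUB      [2, 6, -4]
OVER     [2, 6, -4, 6]
DIV      [2, 6, 0]
STORE 2  [2, 6]
DUP      [2, 6, 6]
POP      [2, 6]

0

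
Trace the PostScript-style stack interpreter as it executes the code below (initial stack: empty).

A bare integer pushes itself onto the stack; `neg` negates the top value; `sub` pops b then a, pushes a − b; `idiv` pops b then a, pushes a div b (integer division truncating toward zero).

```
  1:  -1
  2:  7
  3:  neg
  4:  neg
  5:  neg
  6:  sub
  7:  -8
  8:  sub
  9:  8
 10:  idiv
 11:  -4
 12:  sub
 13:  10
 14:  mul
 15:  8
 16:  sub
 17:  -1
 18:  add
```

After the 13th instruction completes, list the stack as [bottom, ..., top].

-1    -1
7     -1 7
neg   -1 -7
neg   -1 7
neg   -1 -7
sub   6
-8    6 -8
sub   14
8     14 8
idiv  1
-4    1 -4
sub   5
10    5 10

[5, 10]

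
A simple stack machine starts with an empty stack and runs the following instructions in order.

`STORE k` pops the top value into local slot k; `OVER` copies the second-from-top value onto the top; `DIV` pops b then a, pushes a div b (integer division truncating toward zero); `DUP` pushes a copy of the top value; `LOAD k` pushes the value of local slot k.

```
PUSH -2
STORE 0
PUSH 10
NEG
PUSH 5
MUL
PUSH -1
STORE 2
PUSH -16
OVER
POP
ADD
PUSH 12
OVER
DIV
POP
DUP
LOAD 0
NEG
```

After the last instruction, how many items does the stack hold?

PUSH -2   -2
STORE 0   (empty)
PUSH 10   10
NEG       -10
PUSH 5    -10 5
MUL       -50
PUSH -1   -50 -1
STORE 2   -50
PUSH -16  -50 -16
OVER      -50 -16 -50
POP       -50 -16
ADD       -66
PUSH 12   -66 12
OVER      -66 12 -66
DIV       -66 0
POP       -66
DUP       -66 -66
LOAD 0    -66 -66 -2
NEG       -66 -66 2

3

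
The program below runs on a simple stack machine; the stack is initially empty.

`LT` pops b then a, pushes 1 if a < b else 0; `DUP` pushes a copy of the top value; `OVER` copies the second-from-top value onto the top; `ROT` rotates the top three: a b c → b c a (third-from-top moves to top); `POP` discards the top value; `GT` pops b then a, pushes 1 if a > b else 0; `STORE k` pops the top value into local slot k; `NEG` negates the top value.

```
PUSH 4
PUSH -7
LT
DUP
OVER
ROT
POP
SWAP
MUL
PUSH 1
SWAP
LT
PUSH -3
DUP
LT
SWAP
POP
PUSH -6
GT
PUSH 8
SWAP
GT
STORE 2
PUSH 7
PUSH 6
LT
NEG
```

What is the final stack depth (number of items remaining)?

PUSH 4  → [4]
PUSH -7 → [4, -7]
LT      → [0]
DUP     → [0, 0]
OVER    → [0, 0, 0]
ROT     → [0, 0, 0]
POP     → [0, 0]
SWAP    → [0, 0]
MUL     → [0]
PUSH 1  → [0, 1]
SWAP    → [1, 0]
LT      → [0]
PUSH -3 → [0, -3]
DUP     → [0, -3, -3]
LT      → [0, 0]
SWAP    → [0, 0]
POP     → [0]
PUSH -6 → [0, -6]
GT      → [1]
PUSH 8  → [1, 8]
SWAP    → [8, 1]
GT      → [1]
STORE 2 → []
PUSH 7  → [7]
PUSH 6  → [7, 6]
LT      → [0]
NEG     → [0]

1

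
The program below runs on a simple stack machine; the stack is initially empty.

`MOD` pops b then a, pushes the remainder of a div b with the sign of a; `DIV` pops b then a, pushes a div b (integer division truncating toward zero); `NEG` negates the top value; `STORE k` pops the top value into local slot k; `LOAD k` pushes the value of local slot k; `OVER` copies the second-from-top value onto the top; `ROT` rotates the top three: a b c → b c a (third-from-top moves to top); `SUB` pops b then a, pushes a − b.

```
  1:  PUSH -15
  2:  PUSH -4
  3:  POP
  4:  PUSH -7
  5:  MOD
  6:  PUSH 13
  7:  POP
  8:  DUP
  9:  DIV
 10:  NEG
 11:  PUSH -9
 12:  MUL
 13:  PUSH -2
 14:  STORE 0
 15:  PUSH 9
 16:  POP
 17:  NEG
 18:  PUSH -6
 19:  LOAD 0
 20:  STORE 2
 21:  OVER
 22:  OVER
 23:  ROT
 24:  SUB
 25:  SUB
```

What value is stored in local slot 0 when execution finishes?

PUSH -15 : -15
PUSH -4  : -15 -4
POP      : -15
PUSH -7  : -15 -7
MOD      : -1
PUSH 13  : -1 13
POP      : -1
DUP      : -1 -1
DIV      : 1
NEG      : -1
PUSH -9  : -1 -9
MUL      : 9
PUSH -2  : 9 -2
STORE 0  : 9
PUSH 9   : 9 9
POP      : 9
NEG      : -9
PUSH -6  : -9 -6
LOAD 0   : -9 -6 -2
STORE 2  : -9 -6
OVER     : -9 -6 -9
OVER     : -9 -6 -9 -6
ROT      : -9 -9 -6 -6
SUB      : -9 -9 0
SUB      : -9 -9

-2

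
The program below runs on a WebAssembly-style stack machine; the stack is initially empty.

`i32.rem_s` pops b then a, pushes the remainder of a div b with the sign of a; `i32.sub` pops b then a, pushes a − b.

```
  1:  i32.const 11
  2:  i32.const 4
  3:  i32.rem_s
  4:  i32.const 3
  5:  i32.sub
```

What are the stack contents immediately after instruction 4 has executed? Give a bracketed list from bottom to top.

i32.const 11 : [11]
i32.const 4  : [11, 4]
i32.rem_s    : [3]
i32.const 3  : [3, 3]

[3, 3]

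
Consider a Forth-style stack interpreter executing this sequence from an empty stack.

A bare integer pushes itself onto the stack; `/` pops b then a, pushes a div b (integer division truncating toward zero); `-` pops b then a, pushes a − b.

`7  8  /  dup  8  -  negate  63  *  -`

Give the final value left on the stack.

-504

7      → 7
8      → 7 8
/      → 0
dup    → 0 0
8      → 0 0 8
-      → 0 -8
negate → 0 8
63     → 0 8 63
*      → 0 504
-      → -504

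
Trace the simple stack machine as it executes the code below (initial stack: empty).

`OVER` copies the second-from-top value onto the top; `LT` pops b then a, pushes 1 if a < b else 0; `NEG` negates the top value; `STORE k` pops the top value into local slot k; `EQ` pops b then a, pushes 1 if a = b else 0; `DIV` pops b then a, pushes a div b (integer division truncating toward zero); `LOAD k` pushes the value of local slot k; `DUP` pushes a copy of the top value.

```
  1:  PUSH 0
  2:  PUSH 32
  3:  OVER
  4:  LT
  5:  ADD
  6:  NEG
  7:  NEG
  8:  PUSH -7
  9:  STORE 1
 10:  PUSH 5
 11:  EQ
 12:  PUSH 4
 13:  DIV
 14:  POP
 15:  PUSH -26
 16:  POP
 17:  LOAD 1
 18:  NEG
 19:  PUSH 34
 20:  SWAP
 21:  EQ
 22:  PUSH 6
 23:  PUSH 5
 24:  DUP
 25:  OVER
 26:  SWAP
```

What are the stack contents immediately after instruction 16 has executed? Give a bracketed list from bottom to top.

PUSH 0   : [0]
PUSH 32  : [0, 32]
OVER     : [0, 32, 0]
LT       : [0, 0]
ADD      : [0]
NEG      : [0]
NEG      : [0]
PUSH -7  : [0, -7]
STORE 1  : [0]
PUSH 5   : [0, 5]
EQ       : [0]
PUSH 4   : [0, 4]
DIV      : [0]
POP      : []
PUSH -26 : [-26]
POP      : []

[]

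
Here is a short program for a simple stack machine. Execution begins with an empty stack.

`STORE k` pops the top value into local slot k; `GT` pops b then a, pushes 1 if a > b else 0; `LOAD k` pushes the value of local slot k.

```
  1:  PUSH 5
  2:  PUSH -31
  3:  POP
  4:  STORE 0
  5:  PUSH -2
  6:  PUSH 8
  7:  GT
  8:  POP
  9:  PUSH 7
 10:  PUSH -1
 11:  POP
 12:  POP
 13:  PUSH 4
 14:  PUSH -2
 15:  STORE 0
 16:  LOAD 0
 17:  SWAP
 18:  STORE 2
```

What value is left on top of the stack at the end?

PUSH 5   → 5
PUSH -31 → 5 -31
POP      → 5
STORE 0  → (empty)
PUSH -2  → -2
PUSH 8   → -2 8
GT       → 0
POP      → (empty)
PUSH 7   → 7
PUSH -1  → 7 -1
POP      → 7
POP      → (empty)
PUSH 4   → 4
PUSH -2  → 4 -2
STORE 0  → 4
LOAD 0   → 4 -2
SWAP     → -2 4
STORE 2  → -2

-2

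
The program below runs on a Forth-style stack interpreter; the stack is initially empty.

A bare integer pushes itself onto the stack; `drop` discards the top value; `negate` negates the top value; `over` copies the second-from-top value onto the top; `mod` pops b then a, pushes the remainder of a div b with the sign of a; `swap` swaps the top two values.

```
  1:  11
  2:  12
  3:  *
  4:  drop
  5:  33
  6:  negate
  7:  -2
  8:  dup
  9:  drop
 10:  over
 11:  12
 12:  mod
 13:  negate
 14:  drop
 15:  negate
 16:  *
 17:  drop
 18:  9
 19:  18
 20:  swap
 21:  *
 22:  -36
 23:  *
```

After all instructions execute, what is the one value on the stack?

11     : [11]
12     : [11, 12]
*      : [132]
drop   : []
33     : [33]
negate : [-33]
-2     : [-33, -2]
dup    : [-33, -2, -2]
drop   : [-33, -2]
over   : [-33, -2, -33]
12     : [-33, -2, -33, 12]
mod    : [-33, -2, -9]
negate : [-33, -2, 9]
drop   : [-33, -2]
negate : [-33, 2]
*      : [-66]
drop   : []
9      : [9]
18     : [9, 18]
swap   : [18, 9]
*      : [162]
-36    : [162, -36]
*      : [-5832]

-5832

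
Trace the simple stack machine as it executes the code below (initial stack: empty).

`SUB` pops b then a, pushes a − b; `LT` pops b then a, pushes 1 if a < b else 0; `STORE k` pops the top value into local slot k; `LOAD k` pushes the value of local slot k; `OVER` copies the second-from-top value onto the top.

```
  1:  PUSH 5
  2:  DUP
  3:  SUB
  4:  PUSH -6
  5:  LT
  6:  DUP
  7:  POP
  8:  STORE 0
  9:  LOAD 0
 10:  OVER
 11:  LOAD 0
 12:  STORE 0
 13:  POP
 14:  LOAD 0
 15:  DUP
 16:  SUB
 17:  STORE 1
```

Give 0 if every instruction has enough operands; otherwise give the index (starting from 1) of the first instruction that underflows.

PUSH 5  -> 5
DUP     -> 5 5
SUB     -> 0
PUSH -6 -> 0 -6
LT      -> 0
DUP     -> 0 0
POP     -> 0
STORE 0 -> (empty)
LOAD 0  -> 0
OVER  — needs 2 operands, stack has 1 → underflow

10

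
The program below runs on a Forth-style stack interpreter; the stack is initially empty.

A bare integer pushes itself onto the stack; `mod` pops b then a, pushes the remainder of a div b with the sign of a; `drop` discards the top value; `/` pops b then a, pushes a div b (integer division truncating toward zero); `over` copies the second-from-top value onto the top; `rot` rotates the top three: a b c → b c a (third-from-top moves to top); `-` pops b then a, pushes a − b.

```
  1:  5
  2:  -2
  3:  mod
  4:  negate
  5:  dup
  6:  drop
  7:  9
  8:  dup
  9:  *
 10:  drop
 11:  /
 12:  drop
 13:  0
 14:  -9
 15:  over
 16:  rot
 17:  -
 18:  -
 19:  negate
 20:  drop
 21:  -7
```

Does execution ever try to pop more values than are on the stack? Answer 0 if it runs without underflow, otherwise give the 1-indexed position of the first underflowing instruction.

11

5      : 5
-2     : 5 -2
mod    : 1
negate : -1
dup    : -1 -1
drop   : -1
9      : -1 9
dup    : -1 9 9
*      : -1 81
drop   : -1
/  — needs 2 operands, stack has 1 → underflow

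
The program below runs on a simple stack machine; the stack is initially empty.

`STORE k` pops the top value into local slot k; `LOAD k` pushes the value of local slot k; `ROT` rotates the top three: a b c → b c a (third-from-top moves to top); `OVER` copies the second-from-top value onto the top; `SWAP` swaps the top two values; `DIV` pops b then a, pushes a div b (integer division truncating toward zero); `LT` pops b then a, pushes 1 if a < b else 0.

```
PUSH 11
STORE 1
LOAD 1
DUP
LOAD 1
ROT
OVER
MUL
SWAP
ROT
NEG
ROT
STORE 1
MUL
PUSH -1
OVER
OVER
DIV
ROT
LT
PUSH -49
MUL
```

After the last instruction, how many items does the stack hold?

2

PUSH 11  : 11
STORE 1  : (empty)
LOAD 1   : 11
DUP      : 11 11
LOAD 1   : 11 11 11
ROT      : 11 11 11
OVER     : 11 11 11 11
MUL      : 11 11 121
SWAP     : 11 121 11
ROT      : 121 11 11
NEG      : 121 11 -11
ROT      : 11 -11 121
STORE 1  : 11 -11
MUL      : -121
PUSH -1  : -121 -1
OVER     : -121 -1 -121
OVER     : -121 -1 -121 -1
DIV      : -121 -1 121
ROT      : -1 121 -121
LT       : -1 0
PUSH -49 : -1 0 -49
MUL      : -1 0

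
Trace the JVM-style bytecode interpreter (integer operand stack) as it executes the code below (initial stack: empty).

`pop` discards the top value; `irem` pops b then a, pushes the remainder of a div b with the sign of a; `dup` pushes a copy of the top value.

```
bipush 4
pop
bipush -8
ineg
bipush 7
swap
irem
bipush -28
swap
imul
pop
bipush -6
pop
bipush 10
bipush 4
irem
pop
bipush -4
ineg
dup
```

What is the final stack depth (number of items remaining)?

2

bipush 4   : [4]
pop        : []
bipush -8  : [-8]
ineg       : [8]
bipush 7   : [8, 7]
swap       : [7, 8]
irem       : [7]
bipush -28 : [7, -28]
swap       : [-28, 7]
imul       : [-196]
pop        : []
bipush -6  : [-6]
pop        : []
bipush 10  : [10]
bipush 4   : [10, 4]
irem       : [2]
pop        : []
bipush -4  : [-4]
ineg       : [4]
dup        : [4, 4]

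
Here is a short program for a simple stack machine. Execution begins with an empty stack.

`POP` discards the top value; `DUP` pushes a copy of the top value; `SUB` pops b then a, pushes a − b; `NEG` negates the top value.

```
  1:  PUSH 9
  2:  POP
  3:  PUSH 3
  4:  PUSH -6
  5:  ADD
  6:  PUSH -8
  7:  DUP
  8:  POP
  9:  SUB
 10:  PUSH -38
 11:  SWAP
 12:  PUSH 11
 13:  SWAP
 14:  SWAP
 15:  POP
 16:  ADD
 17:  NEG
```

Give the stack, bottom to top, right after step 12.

PUSH 9   → 9
POP      → (empty)
PUSH 3   → 3
PUSH -6  → 3 -6
ADD      → -3
PUSH -8  → -3 -8
DUP      → -3 -8 -8
POP      → -3 -8
SUB      → 5
PUSH -38 → 5 -38
SWAP     → -38 5
PUSH 11  → -38 5 11

[-38, 5, 11]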